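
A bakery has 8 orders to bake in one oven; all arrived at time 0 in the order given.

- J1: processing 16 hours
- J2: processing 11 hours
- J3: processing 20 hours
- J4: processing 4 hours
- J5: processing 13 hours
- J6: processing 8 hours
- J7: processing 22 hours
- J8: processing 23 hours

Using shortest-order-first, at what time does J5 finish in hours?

36

SPT (increasing processing time): J4 J6 J2 J5 J1 J3 J7 J8.
J4: 0→4
J6: 4→12
J2: 12→23
J5: 23→36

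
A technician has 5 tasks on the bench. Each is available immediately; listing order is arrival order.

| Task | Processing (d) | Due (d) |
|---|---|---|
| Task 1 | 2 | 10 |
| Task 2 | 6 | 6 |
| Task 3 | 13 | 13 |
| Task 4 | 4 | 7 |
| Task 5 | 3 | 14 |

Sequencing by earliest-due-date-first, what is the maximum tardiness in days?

14

EDD (increasing due date): Task 2 Task 4 Task 1 Task 3 Task 5.
Task 2: 0→6, due 6, tardiness 0
Task 4: 6→10, due 7, tardiness 3
Task 1: 10→12, due 10, tardiness 2
Task 3: 12→25, due 13, tardiness 12
Task 5: 25→28, due 14, tardiness 14
Maximum = 14.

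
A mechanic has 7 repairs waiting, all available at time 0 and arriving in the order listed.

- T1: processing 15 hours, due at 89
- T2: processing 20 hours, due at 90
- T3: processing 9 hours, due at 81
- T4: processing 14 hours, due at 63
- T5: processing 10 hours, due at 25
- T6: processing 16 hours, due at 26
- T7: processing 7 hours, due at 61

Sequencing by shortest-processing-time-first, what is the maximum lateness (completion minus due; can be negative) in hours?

SPT (increasing processing time): T7 T3 T5 T4 T1 T6 T2.
T7: 0→7, due 61, lateness -54
T3: 7→16, due 81, lateness -65
T5: 16→26, due 25, lateness 1
T4: 26→40, due 63, lateness -23
T1: 40→55, due 89, lateness -34
T6: 55→71, due 26, lateness 45
T2: 71→91, due 90, lateness 1
Maximum = 45.

45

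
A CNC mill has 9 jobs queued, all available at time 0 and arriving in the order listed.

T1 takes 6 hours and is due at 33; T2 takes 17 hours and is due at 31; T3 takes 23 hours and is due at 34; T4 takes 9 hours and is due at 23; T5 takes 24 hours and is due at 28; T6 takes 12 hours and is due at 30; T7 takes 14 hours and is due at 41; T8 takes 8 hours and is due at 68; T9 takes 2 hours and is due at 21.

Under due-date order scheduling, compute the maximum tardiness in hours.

66

EDD (increasing due date): T9 T4 T5 T6 T2 T1 T3 T7 T8.
T9: 0→2, due 21, tardiness 0
T4: 2→11, due 23, tardiness 0
T5: 11→35, due 28, tardiness 7
T6: 35→47, due 30, tardiness 17
T2: 47→64, due 31, tardiness 33
T1: 64→70, due 33, tardiness 37
T3: 70→93, due 34, tardiness 59
T7: 93→107, due 41, tardiness 66
T8: 107→115, due 68, tardiness 47
Maximum = 66.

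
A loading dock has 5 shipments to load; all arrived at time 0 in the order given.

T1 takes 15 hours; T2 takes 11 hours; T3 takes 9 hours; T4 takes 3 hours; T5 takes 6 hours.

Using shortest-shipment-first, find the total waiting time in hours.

SPT (increasing processing time): T4 T5 T3 T2 T1.
T4: waits 0, runs 0→3
T5: waits 3, runs 3→9
T3: waits 9, runs 9→18
T2: waits 18, runs 18→29
T1: waits 29, runs 29→44
Sum = 0+3+9+18+29 = 59.

59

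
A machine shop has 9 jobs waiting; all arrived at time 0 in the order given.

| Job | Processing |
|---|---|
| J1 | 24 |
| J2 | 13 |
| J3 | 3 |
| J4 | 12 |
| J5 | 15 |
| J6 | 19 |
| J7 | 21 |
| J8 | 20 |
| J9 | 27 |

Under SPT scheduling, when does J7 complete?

103

SPT (increasing processing time): J3 J4 J2 J5 J6 J8 J7 J1 J9.
J3: 0→3
J4: 3→15
J2: 15→28
J5: 28→43
J6: 43→62
J8: 62→82
J7: 82→103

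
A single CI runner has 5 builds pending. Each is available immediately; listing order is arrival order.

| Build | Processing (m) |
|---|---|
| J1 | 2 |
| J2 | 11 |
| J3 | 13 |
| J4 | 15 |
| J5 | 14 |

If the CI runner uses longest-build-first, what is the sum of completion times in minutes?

194

LPT (decreasing processing time): J4 J5 J3 J2 J1.
J4: 0→15
J5: 15→29
J3: 29→42
J2: 42→53
J1: 53→55
Sum = 15+29+42+53+55 = 194.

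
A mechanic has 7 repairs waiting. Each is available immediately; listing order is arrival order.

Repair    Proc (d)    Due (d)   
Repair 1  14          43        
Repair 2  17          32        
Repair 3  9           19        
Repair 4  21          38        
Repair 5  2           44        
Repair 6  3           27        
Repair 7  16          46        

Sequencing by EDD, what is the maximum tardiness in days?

36

EDD (increasing due date): Repair 3 Repair 6 Repair 2 Repair 4 Repair 1 Repair 5 Repair 7.
Repair 3: 0→9, due 19, tardiness 0
Repair 6: 9→12, due 27, tardiness 0
Repair 2: 12→29, due 32, tardiness 0
Repair 4: 29→50, due 38, tardiness 12
Repair 1: 50→64, due 43, tardiness 21
Repair 5: 64→66, due 44, tardiness 22
Repair 7: 66→82, due 46, tardiness 36
Maximum = 36.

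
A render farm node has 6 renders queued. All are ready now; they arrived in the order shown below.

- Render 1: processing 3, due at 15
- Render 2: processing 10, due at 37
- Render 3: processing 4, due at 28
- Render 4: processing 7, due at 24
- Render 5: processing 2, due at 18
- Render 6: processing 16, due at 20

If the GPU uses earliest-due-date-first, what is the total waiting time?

EDD (increasing due date): Render 1 Render 5 Render 6 Render 4 Render 3 Render 2.
Render 1: waits 0, runs 0→3
Render 5: waits 3, runs 3→5
Render 6: waits 5, runs 5→21
Render 4: waits 21, runs 21→28
Render 3: waits 28, runs 28→32
Render 2: waits 32, runs 32→42
Sum = 0+3+5+21+28+32 = 89.

89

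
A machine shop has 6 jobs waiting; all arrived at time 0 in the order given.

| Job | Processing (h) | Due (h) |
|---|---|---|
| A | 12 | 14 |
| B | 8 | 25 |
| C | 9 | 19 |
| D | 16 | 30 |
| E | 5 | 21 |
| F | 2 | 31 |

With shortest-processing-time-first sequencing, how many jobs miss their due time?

3

SPT (increasing processing time): F E B C A D.
F: 0→2, due 31, tardiness 0
E: 2→7, due 21, tardiness 0
B: 7→15, due 25, tardiness 0
C: 15→24, due 19, tardiness 5
A: 24→36, due 14, tardiness 22
D: 36→52, due 30, tardiness 22
Late jobs: 3.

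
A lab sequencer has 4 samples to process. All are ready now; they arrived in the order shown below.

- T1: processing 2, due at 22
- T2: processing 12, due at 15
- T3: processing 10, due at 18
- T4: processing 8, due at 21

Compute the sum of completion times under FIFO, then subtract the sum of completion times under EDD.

-24

FIFO (arrival order): T1 T2 T3 T4.
T1: 0→2
T2: 2→14
T3: 14→24
T4: 24→32
Sum = 2+14+24+32 = 72.
EDD (increasing due date): T2 T3 T4 T1.
T2: 0→12
T3: 12→22
T4: 22→30
T1: 30→32
Sum = 12+22+30+32 = 96.
Difference = 72 − 96 = -24.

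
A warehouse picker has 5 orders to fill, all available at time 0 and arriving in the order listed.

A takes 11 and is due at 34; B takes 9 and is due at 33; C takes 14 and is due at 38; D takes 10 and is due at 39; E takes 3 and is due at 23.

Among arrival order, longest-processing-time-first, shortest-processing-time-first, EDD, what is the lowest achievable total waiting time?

FIFO (arrival order): A B C D E.
A: waits 0, runs 0→11
B: waits 11, runs 11→20
C: waits 20, runs 20→34
D: waits 34, runs 34→44
E: waits 44, runs 44→47
Sum = 0+11+20+34+44 = 109.
LPT (decreasing processing time): C A D B E.
C: waits 0, runs 0→14
A: waits 14, runs 14→25
D: waits 25, runs 25→35
B: waits 35, runs 35→44
E: waits 44, runs 44→47
Sum = 0+14+25+35+44 = 118.
SPT (increasing processing time): E B D A C.
E: waits 0, runs 0→3
B: waits 3, runs 3→12
D: waits 12, runs 12→22
A: waits 22, runs 22→33
C: waits 33, runs 33→47
Sum = 0+3+12+22+33 = 70.
EDD (increasing due date): E B A C D.
E: waits 0, runs 0→3
B: waits 3, runs 3→12
A: waits 12, runs 12→23
C: waits 23, runs 23→37
D: waits 37, runs 37→47
Sum = 0+3+12+23+37 = 75.
FIFO 109, LPT 118, SPT 70, EDD 75 → minimum 70.

70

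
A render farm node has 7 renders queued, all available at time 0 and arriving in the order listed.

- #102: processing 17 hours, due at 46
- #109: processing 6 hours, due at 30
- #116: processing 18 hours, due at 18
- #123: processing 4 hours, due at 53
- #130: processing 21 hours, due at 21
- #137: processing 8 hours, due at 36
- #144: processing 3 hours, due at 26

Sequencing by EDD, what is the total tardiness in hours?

123

EDD (increasing due date): #116 #130 #144 #109 #137 #102 #123.
#116: 0→18, due 18, tardiness 0
#130: 18→39, due 21, tardiness 18
#144: 39→42, due 26, tardiness 16
#109: 42→48, due 30, tardiness 18
#137: 48→56, due 36, tardiness 20
#102: 56→73, due 46, tardiness 27
#123: 73→77, due 53, tardiness 24
Sum = 0+18+16+18+20+27+24 = 123.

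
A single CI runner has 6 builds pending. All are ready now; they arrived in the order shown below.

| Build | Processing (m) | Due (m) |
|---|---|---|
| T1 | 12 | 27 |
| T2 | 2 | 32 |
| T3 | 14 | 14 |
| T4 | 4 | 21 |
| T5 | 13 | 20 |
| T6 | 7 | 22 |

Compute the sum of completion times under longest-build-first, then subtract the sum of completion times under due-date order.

16

LPT (decreasing processing time): T3 T5 T1 T6 T4 T2.
T3: 0→14
T5: 14→27
T1: 27→39
T6: 39→46
T4: 46→50
T2: 50→52
Sum = 14+27+39+46+50+52 = 228.
EDD (increasing due date): T3 T5 T4 T6 T1 T2.
T3: 0→14
T5: 14→27
T4: 27→31
T6: 31→38
T1: 38→50
T2: 50→52
Sum = 14+27+31+38+50+52 = 212.
Difference = 228 − 212 = 16.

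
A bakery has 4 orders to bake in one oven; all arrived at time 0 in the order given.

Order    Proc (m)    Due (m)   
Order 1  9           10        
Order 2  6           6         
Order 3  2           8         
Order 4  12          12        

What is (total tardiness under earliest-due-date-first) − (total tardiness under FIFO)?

EDD (increasing due date): Order 2 Order 3 Order 1 Order 4.
Order 2: 0→6, due 6, tardiness 0
Order 3: 6→8, due 8, tardiness 0
Order 1: 8→17, due 10, tardiness 7
Order 4: 17→29, due 12, tardiness 17
Sum = 0+0+7+17 = 24.
FIFO (arrival order): Order 1 Order 2 Order 3 Order 4.
Order 1: 0→9, due 10, tardiness 0
Order 2: 9→15, due 6, tardiness 9
Order 3: 15→17, due 8, tardiness 9
Order 4: 17→29, due 12, tardiness 17
Sum = 0+9+9+17 = 35.
Difference = 24 − 35 = -11.

-11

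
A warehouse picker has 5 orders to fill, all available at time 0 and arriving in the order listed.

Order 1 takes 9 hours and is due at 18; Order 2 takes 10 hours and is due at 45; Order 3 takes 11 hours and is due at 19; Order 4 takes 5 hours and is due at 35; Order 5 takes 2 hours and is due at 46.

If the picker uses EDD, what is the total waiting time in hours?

EDD (increasing due date): Order 1 Order 3 Order 4 Order 2 Order 5.
Order 1: waits 0, runs 0→9
Order 3: waits 9, runs 9→20
Order 4: waits 20, runs 20→25
Order 2: waits 25, runs 25→35
Order 5: waits 35, runs 35→37
Sum = 0+9+20+25+35 = 89.

89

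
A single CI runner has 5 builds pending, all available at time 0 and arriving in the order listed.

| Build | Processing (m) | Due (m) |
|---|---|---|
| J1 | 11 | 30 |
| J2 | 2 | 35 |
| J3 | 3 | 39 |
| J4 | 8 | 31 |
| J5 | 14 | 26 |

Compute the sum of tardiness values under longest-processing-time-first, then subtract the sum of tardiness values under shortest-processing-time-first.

LPT (decreasing processing time): J5 J1 J4 J3 J2.
J5: 0→14, due 26, tardiness 0
J1: 14→25, due 30, tardiness 0
J4: 25→33, due 31, tardiness 2
J3: 33→36, due 39, tardiness 0
J2: 36→38, due 35, tardiness 3
Sum = 0+0+2+0+3 = 5.
SPT (increasing processing time): J2 J3 J4 J1 J5.
J2: 0→2, due 35, tardiness 0
J3: 2→5, due 39, tardiness 0
J4: 5→13, due 31, tardiness 0
J1: 13→24, due 30, tardiness 0
J5: 24→38, due 26, tardiness 12
Sum = 0+0+0+0+12 = 12.
Difference = 5 − 12 = -7.

-7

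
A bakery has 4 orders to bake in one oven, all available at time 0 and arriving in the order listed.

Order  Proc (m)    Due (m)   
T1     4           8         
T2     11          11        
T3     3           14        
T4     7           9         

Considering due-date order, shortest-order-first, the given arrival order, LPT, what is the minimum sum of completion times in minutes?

49

EDD (increasing due date): T1 T4 T2 T3.
T1: 0→4
T4: 4→11
T2: 11→22
T3: 22→25
Sum = 4+11+22+25 = 62.
SPT (increasing processing time): T3 T1 T4 T2.
T3: 0→3
T1: 3→7
T4: 7→14
T2: 14→25
Sum = 3+7+14+25 = 49.
FIFO (arrival order): T1 T2 T3 T4.
T1: 0→4
T2: 4→15
T3: 15→18
T4: 18→25
Sum = 4+15+18+25 = 62.
LPT (decreasing processing time): T2 T4 T1 T3.
T2: 0→11
T4: 11→18
T1: 18→22
T3: 22→25
Sum = 11+18+22+25 = 76.
EDD 62, SPT 49, FIFO 62, LPT 76 → minimum 49.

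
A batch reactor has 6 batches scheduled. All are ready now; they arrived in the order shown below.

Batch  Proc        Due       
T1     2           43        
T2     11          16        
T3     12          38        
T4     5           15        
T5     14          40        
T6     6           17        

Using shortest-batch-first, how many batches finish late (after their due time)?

2

SPT (increasing processing time): T1 T4 T6 T2 T3 T5.
T1: 0→2, due 43, tardiness 0
T4: 2→7, due 15, tardiness 0
T6: 7→13, due 17, tardiness 0
T2: 13→24, due 16, tardiness 8
T3: 24→36, due 38, tardiness 0
T5: 36→50, due 40, tardiness 10
Late batches: 2.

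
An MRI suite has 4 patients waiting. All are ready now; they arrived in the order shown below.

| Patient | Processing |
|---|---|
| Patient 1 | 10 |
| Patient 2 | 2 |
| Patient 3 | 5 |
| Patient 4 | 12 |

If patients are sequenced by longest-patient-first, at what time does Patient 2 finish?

29

LPT (decreasing processing time): Patient 4 Patient 1 Patient 3 Patient 2.
Patient 4: 0→12
Patient 1: 12→22
Patient 3: 22→27
Patient 2: 27→29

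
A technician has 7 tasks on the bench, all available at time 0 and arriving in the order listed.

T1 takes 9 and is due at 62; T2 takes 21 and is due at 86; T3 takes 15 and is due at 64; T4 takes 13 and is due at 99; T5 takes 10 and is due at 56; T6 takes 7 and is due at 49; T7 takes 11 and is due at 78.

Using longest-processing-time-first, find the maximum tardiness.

LPT (decreasing processing time): T2 T3 T4 T7 T5 T1 T6.
T2: 0→21, due 86, tardiness 0
T3: 21→36, due 64, tardiness 0
T4: 36→49, due 99, tardiness 0
T7: 49→60, due 78, tardiness 0
T5: 60→70, due 56, tardiness 14
T1: 70→79, due 62, tardiness 17
T6: 79→86, due 49, tardiness 37
Maximum = 37.

37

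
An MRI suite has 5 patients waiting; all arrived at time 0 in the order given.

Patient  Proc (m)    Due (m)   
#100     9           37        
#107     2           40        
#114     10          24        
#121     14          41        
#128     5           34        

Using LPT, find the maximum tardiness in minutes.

4

LPT (decreasing processing time): #121 #114 #100 #128 #107.
#121: 0→14, due 41, tardiness 0
#114: 14→24, due 24, tardiness 0
#100: 24→33, due 37, tardiness 0
#128: 33→38, due 34, tardiness 4
#107: 38→40, due 40, tardiness 0
Maximum = 4.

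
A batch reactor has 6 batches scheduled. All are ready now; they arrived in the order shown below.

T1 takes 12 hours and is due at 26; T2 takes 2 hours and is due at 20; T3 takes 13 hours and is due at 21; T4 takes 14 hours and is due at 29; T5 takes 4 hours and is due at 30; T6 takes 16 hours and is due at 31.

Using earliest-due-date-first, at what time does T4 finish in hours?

EDD (increasing due date): T2 T3 T1 T4 T5 T6.
T2: 0→2
T3: 2→15
T1: 15→27
T4: 27→41

41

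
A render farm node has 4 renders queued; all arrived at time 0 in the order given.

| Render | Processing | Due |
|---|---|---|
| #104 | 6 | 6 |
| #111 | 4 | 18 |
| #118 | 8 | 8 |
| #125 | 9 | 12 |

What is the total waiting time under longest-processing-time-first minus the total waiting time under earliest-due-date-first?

6

LPT (decreasing processing time): #125 #118 #104 #111.
#125: waits 0, runs 0→9
#118: waits 9, runs 9→17
#104: waits 17, runs 17→23
#111: waits 23, runs 23→27
Sum = 0+9+17+23 = 49.
EDD (increasing due date): #104 #118 #125 #111.
#104: waits 0, runs 0→6
#118: waits 6, runs 6→14
#125: waits 14, runs 14→23
#111: waits 23, runs 23→27
Sum = 0+6+14+23 = 43.
Difference = 49 − 43 = 6.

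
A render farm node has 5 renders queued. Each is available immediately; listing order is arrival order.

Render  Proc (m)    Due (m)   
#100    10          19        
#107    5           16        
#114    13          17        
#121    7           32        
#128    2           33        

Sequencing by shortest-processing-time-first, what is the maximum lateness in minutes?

20

SPT (increasing processing time): #128 #107 #121 #100 #114.
#128: 0→2, due 33, lateness -31
#107: 2→7, due 16, lateness -9
#121: 7→14, due 32, lateness -18
#100: 14→24, due 19, lateness 5
#114: 24→37, due 17, lateness 20
Maximum = 20.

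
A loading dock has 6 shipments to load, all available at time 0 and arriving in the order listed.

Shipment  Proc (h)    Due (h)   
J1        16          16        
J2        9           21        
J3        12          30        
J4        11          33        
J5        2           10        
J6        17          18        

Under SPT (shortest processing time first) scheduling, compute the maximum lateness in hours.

SPT (increasing processing time): J5 J2 J4 J3 J1 J6.
J5: 0→2, due 10, lateness -8
J2: 2→11, due 21, lateness -10
J4: 11→22, due 33, lateness -11
J3: 22→34, due 30, lateness 4
J1: 34→50, due 16, lateness 34
J6: 50→67, due 18, lateness 49
Maximum = 49.

49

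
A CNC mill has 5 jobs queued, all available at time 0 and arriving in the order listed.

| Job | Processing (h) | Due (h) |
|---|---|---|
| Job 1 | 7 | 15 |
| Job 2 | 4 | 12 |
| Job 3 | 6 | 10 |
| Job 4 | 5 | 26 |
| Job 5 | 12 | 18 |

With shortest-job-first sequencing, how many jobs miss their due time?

SPT (increasing processing time): Job 2 Job 4 Job 3 Job 1 Job 5.
Job 2: 0→4, due 12, tardiness 0
Job 4: 4→9, due 26, tardiness 0
Job 3: 9→15, due 10, tardiness 5
Job 1: 15→22, due 15, tardiness 7
Job 5: 22→34, due 18, tardiness 16
Late jobs: 3.

3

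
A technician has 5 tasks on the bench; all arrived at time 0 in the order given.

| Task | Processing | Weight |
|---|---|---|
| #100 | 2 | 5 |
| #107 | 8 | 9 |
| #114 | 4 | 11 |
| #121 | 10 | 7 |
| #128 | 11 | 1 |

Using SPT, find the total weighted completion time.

405

SPT (increasing processing time): #100 #114 #107 #121 #128.
#100: finishes 2, weight 5, w·C = 10
#114: finishes 6, weight 11, w·C = 66
#107: finishes 14, weight 9, w·C = 126
#121: finishes 24, weight 7, w·C = 168
#128: finishes 35, weight 1, w·C = 35
Sum = 10+66+126+168+35 = 405.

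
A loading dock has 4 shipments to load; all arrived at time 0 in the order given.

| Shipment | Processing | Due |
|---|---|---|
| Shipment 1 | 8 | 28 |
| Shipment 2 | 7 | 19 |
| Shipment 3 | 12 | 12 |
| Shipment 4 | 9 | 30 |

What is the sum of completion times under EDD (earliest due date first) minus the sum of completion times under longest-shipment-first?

EDD (increasing due date): Shipment 3 Shipment 2 Shipment 1 Shipment 4.
Shipment 3: 0→12
Shipment 2: 12→19
Shipment 1: 19→27
Shipment 4: 27→36
Sum = 12+19+27+36 = 94.
LPT (decreasing processing time): Shipment 3 Shipment 4 Shipment 1 Shipment 2.
Shipment 3: 0→12
Shipment 4: 12→21
Shipment 1: 21→29
Shipment 2: 29→36
Sum = 12+21+29+36 = 98.
Difference = 94 − 98 = -4.

-4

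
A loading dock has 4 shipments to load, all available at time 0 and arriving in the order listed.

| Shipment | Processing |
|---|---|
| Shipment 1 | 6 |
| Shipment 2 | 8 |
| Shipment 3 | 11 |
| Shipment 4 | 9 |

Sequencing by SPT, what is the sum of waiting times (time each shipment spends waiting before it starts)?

SPT (increasing processing time): Shipment 1 Shipment 2 Shipment 4 Shipment 3.
Shipment 1: waits 0, runs 0→6
Shipment 2: waits 6, runs 6→14
Shipment 4: waits 14, runs 14→23
Shipment 3: waits 23, runs 23→34
Sum = 0+6+14+23 = 43.

43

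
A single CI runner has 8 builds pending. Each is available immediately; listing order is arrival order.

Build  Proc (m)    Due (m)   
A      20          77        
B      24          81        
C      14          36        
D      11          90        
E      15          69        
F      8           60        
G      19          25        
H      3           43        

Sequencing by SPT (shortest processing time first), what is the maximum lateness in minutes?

45

SPT (increasing processing time): H F D C E G A B.
H: 0→3, due 43, lateness -40
F: 3→11, due 60, lateness -49
D: 11→22, due 90, lateness -68
C: 22→36, due 36, lateness 0
E: 36→51, due 69, lateness -18
G: 51→70, due 25, lateness 45
A: 70→90, due 77, lateness 13
B: 90→114, due 81, lateness 33
Maximum = 45.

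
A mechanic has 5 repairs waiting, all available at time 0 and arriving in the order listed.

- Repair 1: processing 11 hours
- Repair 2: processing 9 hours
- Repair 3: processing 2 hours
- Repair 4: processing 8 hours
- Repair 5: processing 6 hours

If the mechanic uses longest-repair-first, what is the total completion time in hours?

LPT (decreasing processing time): Repair 1 Repair 2 Repair 4 Repair 5 Repair 3.
Repair 1: 0→11
Repair 2: 11→20
Repair 4: 20→28
Repair 5: 28→34
Repair 3: 34→36
Sum = 11+20+28+34+36 = 129.

129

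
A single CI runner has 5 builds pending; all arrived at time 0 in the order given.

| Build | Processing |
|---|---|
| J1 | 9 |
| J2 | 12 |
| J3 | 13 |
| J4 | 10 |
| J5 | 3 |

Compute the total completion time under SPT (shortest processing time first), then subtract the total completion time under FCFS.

-37

SPT (increasing processing time): J5 J1 J4 J2 J3.
J5: 0→3
J1: 3→12
J4: 12→22
J2: 22→34
J3: 34→47
Sum = 3+12+22+34+47 = 118.
FIFO (arrival order): J1 J2 J3 J4 J5.
J1: 0→9
J2: 9→21
J3: 21→34
J4: 34→44
J5: 44→47
Sum = 9+21+34+44+47 = 155.
Difference = 118 − 155 = -37.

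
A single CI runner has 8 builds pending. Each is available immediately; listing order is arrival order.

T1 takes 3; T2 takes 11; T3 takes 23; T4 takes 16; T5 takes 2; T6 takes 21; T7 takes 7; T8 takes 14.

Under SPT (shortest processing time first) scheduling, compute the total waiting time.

206

SPT (increasing processing time): T5 T1 T7 T2 T8 T4 T6 T3.
T5: waits 0, runs 0→2
T1: waits 2, runs 2→5
T7: waits 5, runs 5→12
T2: waits 12, runs 12→23
T8: waits 23, runs 23→37
T4: waits 37, runs 37→53
T6: waits 53, runs 53→74
T3: waits 74, runs 74→97
Sum = 0+2+5+12+23+37+53+74 = 206.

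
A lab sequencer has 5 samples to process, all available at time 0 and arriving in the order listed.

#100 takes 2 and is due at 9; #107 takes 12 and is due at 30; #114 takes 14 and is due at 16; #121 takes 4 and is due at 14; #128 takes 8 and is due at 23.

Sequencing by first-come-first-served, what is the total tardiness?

FIFO (arrival order): #100 #107 #114 #121 #128.
#100: 0→2, due 9, tardiness 0
#107: 2→14, due 30, tardiness 0
#114: 14→28, due 16, tardiness 12
#121: 28→32, due 14, tardiness 18
#128: 32→40, due 23, tardiness 17
Sum = 0+0+12+18+17 = 47.

47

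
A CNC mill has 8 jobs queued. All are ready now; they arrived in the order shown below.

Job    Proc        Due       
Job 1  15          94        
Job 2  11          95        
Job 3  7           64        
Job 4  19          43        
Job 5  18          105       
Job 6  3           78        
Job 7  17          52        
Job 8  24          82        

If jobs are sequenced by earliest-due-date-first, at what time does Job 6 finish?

46

EDD (increasing due date): Job 4 Job 7 Job 3 Job 6 Job 8 Job 1 Job 2 Job 5.
Job 4: 0→19
Job 7: 19→36
Job 3: 36→43
Job 6: 43→46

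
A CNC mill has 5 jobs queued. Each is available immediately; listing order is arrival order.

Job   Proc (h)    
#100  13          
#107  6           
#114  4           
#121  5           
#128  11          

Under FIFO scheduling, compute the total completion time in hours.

FIFO (arrival order): #100 #107 #114 #121 #128.
#100: 0→13
#107: 13→19
#114: 19→23
#121: 23→28
#128: 28→39
Sum = 13+19+23+28+39 = 122.

122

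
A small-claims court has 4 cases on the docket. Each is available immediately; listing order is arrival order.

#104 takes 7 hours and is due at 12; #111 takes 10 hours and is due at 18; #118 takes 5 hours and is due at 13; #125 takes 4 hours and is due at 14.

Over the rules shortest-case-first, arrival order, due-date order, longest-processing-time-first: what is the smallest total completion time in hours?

SPT (increasing processing time): #125 #118 #104 #111.
#125: 0→4
#118: 4→9
#104: 9→16
#111: 16→26
Sum = 4+9+16+26 = 55.
FIFO (arrival order): #104 #111 #118 #125.
#104: 0→7
#111: 7→17
#118: 17→22
#125: 22→26
Sum = 7+17+22+26 = 72.
EDD (increasing due date): #104 #118 #125 #111.
#104: 0→7
#118: 7→12
#125: 12→16
#111: 16→26
Sum = 7+12+16+26 = 61.
LPT (decreasing processing time): #111 #104 #118 #125.
#111: 0→10
#104: 10→17
#118: 17→22
#125: 22→26
Sum = 10+17+22+26 = 75.
SPT 55, FIFO 72, EDD 61, LPT 75 → minimum 55.

55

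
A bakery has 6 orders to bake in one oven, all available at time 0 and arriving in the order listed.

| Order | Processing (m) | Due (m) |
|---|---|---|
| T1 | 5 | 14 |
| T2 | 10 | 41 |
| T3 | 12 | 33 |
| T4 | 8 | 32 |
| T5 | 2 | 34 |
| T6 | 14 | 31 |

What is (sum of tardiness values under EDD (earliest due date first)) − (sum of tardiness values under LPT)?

-41

EDD (increasing due date): T1 T6 T4 T3 T5 T2.
T1: 0→5, due 14, tardiness 0
T6: 5→19, due 31, tardiness 0
T4: 19→27, due 32, tardiness 0
T3: 27→39, due 33, tardiness 6
T5: 39→41, due 34, tardiness 7
T2: 41→51, due 41, tardiness 10
Sum = 0+0+0+6+7+10 = 23.
LPT (decreasing processing time): T6 T3 T2 T4 T1 T5.
T6: 0→14, due 31, tardiness 0
T3: 14→26, due 33, tardiness 0
T2: 26→36, due 41, tardiness 0
T4: 36→44, due 32, tardiness 12
T1: 44→49, due 14, tardiness 35
T5: 49→51, due 34, tardiness 17
Sum = 0+0+0+12+35+17 = 64.
Difference = 23 − 64 = -41.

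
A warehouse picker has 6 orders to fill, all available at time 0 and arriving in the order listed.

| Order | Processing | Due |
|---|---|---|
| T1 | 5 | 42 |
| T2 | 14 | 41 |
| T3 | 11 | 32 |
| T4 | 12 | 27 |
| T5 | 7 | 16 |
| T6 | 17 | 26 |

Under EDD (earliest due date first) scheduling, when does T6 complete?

24

EDD (increasing due date): T5 T6 T4 T3 T2 T1.
T5: 0→7
T6: 7→24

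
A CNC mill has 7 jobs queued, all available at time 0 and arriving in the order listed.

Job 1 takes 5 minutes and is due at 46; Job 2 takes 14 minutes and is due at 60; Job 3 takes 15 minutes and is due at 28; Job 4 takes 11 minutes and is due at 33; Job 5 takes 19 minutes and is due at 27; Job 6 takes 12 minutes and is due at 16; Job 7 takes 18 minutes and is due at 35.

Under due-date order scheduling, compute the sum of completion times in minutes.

EDD (increasing due date): Job 6 Job 5 Job 3 Job 4 Job 7 Job 1 Job 2.
Job 6: 0→12
Job 5: 12→31
Job 3: 31→46
Job 4: 46→57
Job 7: 57→75
Job 1: 75→80
Job 2: 80→94
Sum = 12+31+46+57+75+80+94 = 395.

395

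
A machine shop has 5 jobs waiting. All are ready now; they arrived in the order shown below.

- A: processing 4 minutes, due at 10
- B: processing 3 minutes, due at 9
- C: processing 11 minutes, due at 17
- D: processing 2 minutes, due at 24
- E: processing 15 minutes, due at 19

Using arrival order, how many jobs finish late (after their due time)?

2

FIFO (arrival order): A B C D E.
A: 0→4, due 10, tardiness 0
B: 4→7, due 9, tardiness 0
C: 7→18, due 17, tardiness 1
D: 18→20, due 24, tardiness 0
E: 20→35, due 19, tardiness 16
Late jobs: 2.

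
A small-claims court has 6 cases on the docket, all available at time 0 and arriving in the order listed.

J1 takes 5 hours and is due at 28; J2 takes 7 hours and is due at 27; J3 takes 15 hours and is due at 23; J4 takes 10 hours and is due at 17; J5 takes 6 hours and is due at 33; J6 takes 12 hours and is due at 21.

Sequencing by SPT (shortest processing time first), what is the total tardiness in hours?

SPT (increasing processing time): J1 J5 J2 J4 J6 J3.
J1: 0→5, due 28, tardiness 0
J5: 5→11, due 33, tardiness 0
J2: 11→18, due 27, tardiness 0
J4: 18→28, due 17, tardiness 11
J6: 28→40, due 21, tardiness 19
J3: 40→55, due 23, tardiness 32
Sum = 0+0+0+11+19+32 = 62.

62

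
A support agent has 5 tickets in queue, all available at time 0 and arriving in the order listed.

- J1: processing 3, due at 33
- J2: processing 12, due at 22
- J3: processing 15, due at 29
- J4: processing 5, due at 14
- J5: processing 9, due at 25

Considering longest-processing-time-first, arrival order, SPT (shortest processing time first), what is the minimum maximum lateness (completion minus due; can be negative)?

15

LPT (decreasing processing time): J3 J2 J5 J4 J1.
J3: 0→15, due 29, lateness -14
J2: 15→27, due 22, lateness 5
J5: 27→36, due 25, lateness 11
J4: 36→41, due 14, lateness 27
J1: 41→44, due 33, lateness 11
Maximum = 27.
FIFO (arrival order): J1 J2 J3 J4 J5.
J1: 0→3, due 33, lateness -30
J2: 3→15, due 22, lateness -7
J3: 15→30, due 29, lateness 1
J4: 30→35, due 14, lateness 21
J5: 35→44, due 25, lateness 19
Maximum = 21.
SPT (increasing processing time): J1 J4 J5 J2 J3.
J1: 0→3, due 33, lateness -30
J4: 3→8, due 14, lateness -6
J5: 8→17, due 25, lateness -8
J2: 17→29, due 22, lateness 7
J3: 29→44, due 29, lateness 15
Maximum = 15.
LPT 27, FIFO 21, SPT 15 → minimum 15.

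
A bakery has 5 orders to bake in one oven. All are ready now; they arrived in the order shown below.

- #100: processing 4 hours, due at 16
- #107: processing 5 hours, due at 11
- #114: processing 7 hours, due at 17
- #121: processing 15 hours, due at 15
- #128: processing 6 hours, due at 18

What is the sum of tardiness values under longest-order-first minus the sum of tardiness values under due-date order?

LPT (decreasing processing time): #121 #114 #128 #107 #100.
#121: 0→15, due 15, tardiness 0
#114: 15→22, due 17, tardiness 5
#128: 22→28, due 18, tardiness 10
#107: 28→33, due 11, tardiness 22
#100: 33→37, due 16, tardiness 21
Sum = 0+5+10+22+21 = 58.
EDD (increasing due date): #107 #121 #100 #114 #128.
#107: 0→5, due 11, tardiness 0
#121: 5→20, due 15, tardiness 5
#100: 20→24, due 16, tardiness 8
#114: 24→31, due 17, tardiness 14
#128: 31→37, due 18, tardiness 19
Sum = 0+5+8+14+19 = 46.
Difference = 58 − 46 = 12.

12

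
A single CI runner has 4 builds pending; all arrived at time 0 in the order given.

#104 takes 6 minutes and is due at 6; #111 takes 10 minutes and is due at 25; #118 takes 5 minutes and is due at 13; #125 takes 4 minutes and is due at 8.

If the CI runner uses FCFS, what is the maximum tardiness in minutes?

17

FIFO (arrival order): #104 #111 #118 #125.
#104: 0→6, due 6, tardiness 0
#111: 6→16, due 25, tardiness 0
#118: 16→21, due 13, tardiness 8
#125: 21→25, due 8, tardiness 17
Maximum = 17.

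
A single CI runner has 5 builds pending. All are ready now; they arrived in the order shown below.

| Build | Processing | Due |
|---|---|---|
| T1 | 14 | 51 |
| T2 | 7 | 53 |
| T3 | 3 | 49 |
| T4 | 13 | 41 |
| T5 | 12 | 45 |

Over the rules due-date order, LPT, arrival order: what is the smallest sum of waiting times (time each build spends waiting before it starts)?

96

EDD (increasing due date): T4 T5 T3 T1 T2.
T4: waits 0, runs 0→13
T5: waits 13, runs 13→25
T3: waits 25, runs 25→28
T1: waits 28, runs 28→42
T2: waits 42, runs 42→49
Sum = 0+13+25+28+42 = 108.
LPT (decreasing processing time): T1 T4 T5 T2 T3.
T1: waits 0, runs 0→14
T4: waits 14, runs 14→27
T5: waits 27, runs 27→39
T2: waits 39, runs 39→46
T3: waits 46, runs 46→49
Sum = 0+14+27+39+46 = 126.
FIFO (arrival order): T1 T2 T3 T4 T5.
T1: waits 0, runs 0→14
T2: waits 14, runs 14→21
T3: waits 21, runs 21→24
T4: waits 24, runs 24→37
T5: waits 37, runs 37→49
Sum = 0+14+21+24+37 = 96.
EDD 108, LPT 126, FIFO 96 → minimum 96.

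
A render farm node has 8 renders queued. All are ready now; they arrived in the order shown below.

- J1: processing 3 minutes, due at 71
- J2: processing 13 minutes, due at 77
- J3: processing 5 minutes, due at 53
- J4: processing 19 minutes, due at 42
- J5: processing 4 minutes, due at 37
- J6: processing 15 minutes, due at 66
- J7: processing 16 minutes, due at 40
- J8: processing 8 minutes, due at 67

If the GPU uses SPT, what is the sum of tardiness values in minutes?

SPT (increasing processing time): J1 J5 J3 J8 J2 J6 J7 J4.
J1: 0→3, due 71, tardiness 0
J5: 3→7, due 37, tardiness 0
J3: 7→12, due 53, tardiness 0
J8: 12→20, due 67, tardiness 0
J2: 20→33, due 77, tardiness 0
J6: 33→48, due 66, tardiness 0
J7: 48→64, due 40, tardiness 24
J4: 64→83, due 42, tardiness 41
Sum = 0+0+0+0+0+0+24+41 = 65.

65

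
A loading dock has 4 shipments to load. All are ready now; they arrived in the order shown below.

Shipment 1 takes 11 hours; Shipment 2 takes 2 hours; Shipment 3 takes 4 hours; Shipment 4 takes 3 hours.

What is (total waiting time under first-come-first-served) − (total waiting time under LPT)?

-3

FIFO (arrival order): Shipment 1 Shipment 2 Shipment 3 Shipment 4.
Shipment 1: waits 0, runs 0→11
Shipment 2: waits 11, runs 11→13
Shipment 3: waits 13, runs 13→17
Shipment 4: waits 17, runs 17→20
Sum = 0+11+13+17 = 41.
LPT (decreasing processing time): Shipment 1 Shipment 3 Shipment 4 Shipment 2.
Shipment 1: waits 0, runs 0→11
Shipment 3: waits 11, runs 11→15
Shipment 4: waits 15, runs 15→18
Shipment 2: waits 18, runs 18→20
Sum = 0+11+15+18 = 44.
Difference = 41 − 44 = -3.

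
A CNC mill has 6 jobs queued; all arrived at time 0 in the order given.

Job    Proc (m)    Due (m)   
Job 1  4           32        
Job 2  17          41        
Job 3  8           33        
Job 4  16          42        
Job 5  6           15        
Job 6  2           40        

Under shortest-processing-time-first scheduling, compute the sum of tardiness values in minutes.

SPT (increasing processing time): Job 6 Job 1 Job 5 Job 3 Job 4 Job 2.
Job 6: 0→2, due 40, tardiness 0
Job 1: 2→6, due 32, tardiness 0
Job 5: 6→12, due 15, tardiness 0
Job 3: 12→20, due 33, tardiness 0
Job 4: 20→36, due 42, tardiness 0
Job 2: 36→53, due 41, tardiness 12
Sum = 0+0+0+0+0+12 = 12.

12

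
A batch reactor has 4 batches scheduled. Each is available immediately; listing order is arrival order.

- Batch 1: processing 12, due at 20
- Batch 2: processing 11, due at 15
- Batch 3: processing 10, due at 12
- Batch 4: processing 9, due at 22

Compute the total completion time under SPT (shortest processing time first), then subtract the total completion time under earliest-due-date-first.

-6

SPT (increasing processing time): Batch 4 Batch 3 Batch 2 Batch 1.
Batch 4: 0→9
Batch 3: 9→19
Batch 2: 19→30
Batch 1: 30→42
Sum = 9+19+30+42 = 100.
EDD (increasing due date): Batch 3 Batch 2 Batch 1 Batch 4.
Batch 3: 0→10
Batch 2: 10→21
Batch 1: 21→33
Batch 4: 33→42
Sum = 10+21+33+42 = 106.
Difference = 100 − 106 = -6.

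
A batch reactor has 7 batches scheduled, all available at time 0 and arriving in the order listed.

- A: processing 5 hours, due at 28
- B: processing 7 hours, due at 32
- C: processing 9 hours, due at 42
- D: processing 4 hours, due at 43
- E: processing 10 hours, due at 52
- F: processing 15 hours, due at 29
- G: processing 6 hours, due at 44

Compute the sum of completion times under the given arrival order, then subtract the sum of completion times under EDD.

FIFO (arrival order): A B C D E F G.
A: 0→5
B: 5→12
C: 12→21
D: 21→25
E: 25→35
F: 35→50
G: 50→56
Sum = 5+12+21+25+35+50+56 = 204.
EDD (increasing due date): A F B C D G E.
A: 0→5
F: 5→20
B: 20→27
C: 27→36
D: 36→40
G: 40→46
E: 46→56
Sum = 5+20+27+36+40+46+56 = 230.
Difference = 204 − 230 = -26.

-26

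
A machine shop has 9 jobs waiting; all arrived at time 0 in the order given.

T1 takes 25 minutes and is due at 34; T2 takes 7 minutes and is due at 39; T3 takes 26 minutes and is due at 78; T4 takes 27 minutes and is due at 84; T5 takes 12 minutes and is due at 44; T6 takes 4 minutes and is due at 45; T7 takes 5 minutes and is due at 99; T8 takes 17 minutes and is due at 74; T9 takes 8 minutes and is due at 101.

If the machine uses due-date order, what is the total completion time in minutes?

EDD (increasing due date): T1 T2 T5 T6 T8 T3 T4 T7 T9.
T1: 0→25
T2: 25→32
T5: 32→44
T6: 44→48
T8: 48→65
T3: 65→91
T4: 91→118
T7: 118→123
T9: 123→131
Sum = 25+32+44+48+65+91+118+123+131 = 677.

677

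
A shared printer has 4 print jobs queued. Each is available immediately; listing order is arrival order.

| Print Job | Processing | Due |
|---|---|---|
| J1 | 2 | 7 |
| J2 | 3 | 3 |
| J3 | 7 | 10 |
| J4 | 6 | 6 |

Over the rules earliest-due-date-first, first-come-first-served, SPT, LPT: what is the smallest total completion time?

EDD (increasing due date): J2 J4 J1 J3.
J2: 0→3
J4: 3→9
J1: 9→11
J3: 11→18
Sum = 3+9+11+18 = 41.
FIFO (arrival order): J1 J2 J3 J4.
J1: 0→2
J2: 2→5
J3: 5→12
J4: 12→18
Sum = 2+5+12+18 = 37.
SPT (increasing processing time): J1 J2 J4 J3.
J1: 0→2
J2: 2→5
J4: 5→11
J3: 11→18
Sum = 2+5+11+18 = 36.
LPT (decreasing processing time): J3 J4 J2 J1.
J3: 0→7
J4: 7→13
J2: 13→16
J1: 16→18
Sum = 7+13+16+18 = 54.
EDD 41, FIFO 37, SPT 36, LPT 54 → minimum 36.

36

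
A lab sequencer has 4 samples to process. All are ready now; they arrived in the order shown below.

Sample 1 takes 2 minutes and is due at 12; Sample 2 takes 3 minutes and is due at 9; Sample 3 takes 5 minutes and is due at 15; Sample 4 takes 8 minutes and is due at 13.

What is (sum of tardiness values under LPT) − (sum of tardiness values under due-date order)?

LPT (decreasing processing time): Sample 4 Sample 3 Sample 2 Sample 1.
Sample 4: 0→8, due 13, tardiness 0
Sample 3: 8→13, due 15, tardiness 0
Sample 2: 13→16, due 9, tardiness 7
Sample 1: 16→18, due 12, tardiness 6
Sum = 0+0+7+6 = 13.
EDD (increasing due date): Sample 2 Sample 1 Sample 4 Sample 3.
Sample 2: 0→3, due 9, tardiness 0
Sample 1: 3→5, due 12, tardiness 0
Sample 4: 5→13, due 13, tardiness 0
Sample 3: 13→18, due 15, tardiness 3
Sum = 0+0+0+3 = 3.
Difference = 13 − 3 = 10.

10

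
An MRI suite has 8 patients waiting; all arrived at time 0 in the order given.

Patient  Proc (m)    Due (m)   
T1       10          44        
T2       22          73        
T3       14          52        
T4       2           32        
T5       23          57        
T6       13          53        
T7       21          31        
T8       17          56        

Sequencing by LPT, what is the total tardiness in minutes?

LPT (decreasing processing time): T5 T2 T7 T8 T3 T6 T1 T4.
T5: 0→23, due 57, tardiness 0
T2: 23→45, due 73, tardiness 0
T7: 45→66, due 31, tardiness 35
T8: 66→83, due 56, tardiness 27
T3: 83→97, due 52, tardiness 45
T6: 97→110, due 53, tardiness 57
T1: 110→120, due 44, tardiness 76
T4: 120→122, due 32, tardiness 90
Sum = 0+0+35+27+45+57+76+90 = 330.

330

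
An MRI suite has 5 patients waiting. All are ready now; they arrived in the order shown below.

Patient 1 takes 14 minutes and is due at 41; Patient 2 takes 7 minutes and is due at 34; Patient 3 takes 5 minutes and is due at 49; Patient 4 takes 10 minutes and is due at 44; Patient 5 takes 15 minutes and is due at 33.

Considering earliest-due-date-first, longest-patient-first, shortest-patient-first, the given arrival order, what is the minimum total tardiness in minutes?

4

EDD (increasing due date): Patient 5 Patient 2 Patient 1 Patient 4 Patient 3.
Patient 5: 0→15, due 33, tardiness 0
Patient 2: 15→22, due 34, tardiness 0
Patient 1: 22→36, due 41, tardiness 0
Patient 4: 36→46, due 44, tardiness 2
Patient 3: 46→51, due 49, tardiness 2
Sum = 0+0+0+2+2 = 4.
LPT (decreasing processing time): Patient 5 Patient 1 Patient 4 Patient 2 Patient 3.
Patient 5: 0→15, due 33, tardiness 0
Patient 1: 15→29, due 41, tardiness 0
Patient 4: 29→39, due 44, tardiness 0
Patient 2: 39→46, due 34, tardiness 12
Patient 3: 46→51, due 49, tardiness 2
Sum = 0+0+0+12+2 = 14.
SPT (increasing processing time): Patient 3 Patient 2 Patient 4 Patient 1 Patient 5.
Patient 3: 0→5, due 49, tardiness 0
Patient 2: 5→12, due 34, tardiness 0
Patient 4: 12→22, due 44, tardiness 0
Patient 1: 22→36, due 41, tardiness 0
Patient 5: 36→51, due 33, tardiness 18
Sum = 0+0+0+0+18 = 18.
FIFO (arrival order): Patient 1 Patient 2 Patient 3 Patient 4 Patient 5.
Patient 1: 0→14, due 41, tardiness 0
Patient 2: 14→21, due 34, tardiness 0
Patient 3: 21→26, due 49, tardiness 0
Patient 4: 26→36, due 44, tardiness 0
Patient 5: 36→51, due 33, tardiness 18
Sum = 0+0+0+0+18 = 18.
EDD 4, LPT 14, SPT 18, FIFO 18 → minimum 4.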